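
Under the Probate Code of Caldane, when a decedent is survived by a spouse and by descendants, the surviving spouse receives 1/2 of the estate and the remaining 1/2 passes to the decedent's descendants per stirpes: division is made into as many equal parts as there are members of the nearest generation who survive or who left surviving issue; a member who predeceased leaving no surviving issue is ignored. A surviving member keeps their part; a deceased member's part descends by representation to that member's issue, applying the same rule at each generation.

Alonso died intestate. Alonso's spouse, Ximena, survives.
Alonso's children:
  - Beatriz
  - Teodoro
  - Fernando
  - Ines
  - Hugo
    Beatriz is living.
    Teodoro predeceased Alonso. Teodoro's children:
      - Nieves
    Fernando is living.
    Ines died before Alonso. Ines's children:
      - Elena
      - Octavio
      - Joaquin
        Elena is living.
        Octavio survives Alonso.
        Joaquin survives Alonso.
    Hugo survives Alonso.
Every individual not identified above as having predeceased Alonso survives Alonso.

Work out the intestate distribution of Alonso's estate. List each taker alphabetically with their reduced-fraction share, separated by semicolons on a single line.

Beatriz 1/10; Elena 1/30; Fernando 1/10; Hugo 1/10; Joaquin 1/30; Nieves 1/10; Octavio 1/30; Ximena 1/2

Ximena, as surviving spouse, takes 1/2.
The remaining 1/2 passes to Alonso's descendants per stirpes.
The 1/2 is divided into 5 equal shares of 1/10 among Beatriz, Teodoro, Fernando, Ines, Hugo.
Beatriz is living and takes 1/10.
Teodoro predeceased; the 1/10 allotted to Teodoro's branch passes to Teodoro's issue by representation.
Nieves is the sole taker at this level and receives the full 1/10.
Fernando is living and takes 1/10.
Ines predeceased; the 1/10 allotted to Ines's branch passes to Ines's issue by representation.
The 1/10 is divided into 3 equal shares of 1/30 among Elena, Octavio, Joaquin.
Elena is living and takes 1/30.
Octavio is living and takes 1/30.
Joaquin is living and takes 1/30.
Hugo is living and takes 1/10.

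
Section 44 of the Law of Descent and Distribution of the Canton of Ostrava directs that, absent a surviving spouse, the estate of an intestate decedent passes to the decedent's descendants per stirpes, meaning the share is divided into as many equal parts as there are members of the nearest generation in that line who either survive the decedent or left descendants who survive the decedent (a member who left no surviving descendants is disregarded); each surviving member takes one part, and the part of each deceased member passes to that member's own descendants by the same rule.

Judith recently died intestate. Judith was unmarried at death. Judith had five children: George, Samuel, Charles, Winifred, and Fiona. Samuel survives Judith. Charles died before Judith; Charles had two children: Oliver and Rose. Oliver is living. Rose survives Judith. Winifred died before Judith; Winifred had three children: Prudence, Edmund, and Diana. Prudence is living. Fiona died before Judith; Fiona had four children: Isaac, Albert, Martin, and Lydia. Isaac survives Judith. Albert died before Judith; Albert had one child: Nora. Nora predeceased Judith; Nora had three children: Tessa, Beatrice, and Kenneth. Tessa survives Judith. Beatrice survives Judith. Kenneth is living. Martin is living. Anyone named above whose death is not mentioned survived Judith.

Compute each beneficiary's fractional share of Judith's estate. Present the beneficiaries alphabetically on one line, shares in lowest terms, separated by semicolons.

There is no surviving spouse, so the entire estate passes to Judith's descendants per stirpes.
The estate is divided into 5 equal shares of 1/5 among George, Samuel, Charles, Winifred, Fiona.
George is living and takes 1/5.
Samuel is living and takes 1/5.
Charles predeceased; the 1/5 allotted to Charles's branch passes to Charles's issue by representation.
The 1/5 is divided into 2 equal shares of 1/10 among Oliver, Rose.
Oliver is living and takes 1/10.
Rose is living and takes 1/10.
Winifred predeceased; the 1/5 allotted to Winifred's branch passes to Winifred's issue by representation.
The 1/5 is divided into 3 equal shares of 1/15 among Prudence, Edmund, Diana.
Prudence is living and takes 1/15.
Edmund is living and takes 1/15.
Diana is living and takes 1/15.
Fiona predeceased; the 1/5 allotted to Fiona's branch passes to Fiona's issue by representation.
The 1/5 is divided into 4 equal shares of 1/20 among Isaac, Albert, Martin, Lydia.
Isaac is living and takes 1/20.
Albert predeceased; the 1/20 allotted to Albert's branch passes to Albert's issue by representation.
Nora's line is the sole branch at this level, so the full 1/20 passes to Nora's issue by representation.
The 1/20 is divided into 3 equal shares of 1/60 among Tessa, Beatrice, Kenneth.
Tessa is living and takes 1/60.
Beatrice is living and takes 1/60.
Kenneth is living and takes 1/60.
Martin is living and takes 1/20.
Lydia is living and takes 1/20.

Beatrice 1/60; Diana 1/15; Edmund 1/15; George 1/5; Isaac 1/20; Kenneth 1/60; Lydia 1/20; Martin 1/20; Oliver 1/10; Prudence 1/15; Rose 1/10; Samuel 1/5; Tessa 1/60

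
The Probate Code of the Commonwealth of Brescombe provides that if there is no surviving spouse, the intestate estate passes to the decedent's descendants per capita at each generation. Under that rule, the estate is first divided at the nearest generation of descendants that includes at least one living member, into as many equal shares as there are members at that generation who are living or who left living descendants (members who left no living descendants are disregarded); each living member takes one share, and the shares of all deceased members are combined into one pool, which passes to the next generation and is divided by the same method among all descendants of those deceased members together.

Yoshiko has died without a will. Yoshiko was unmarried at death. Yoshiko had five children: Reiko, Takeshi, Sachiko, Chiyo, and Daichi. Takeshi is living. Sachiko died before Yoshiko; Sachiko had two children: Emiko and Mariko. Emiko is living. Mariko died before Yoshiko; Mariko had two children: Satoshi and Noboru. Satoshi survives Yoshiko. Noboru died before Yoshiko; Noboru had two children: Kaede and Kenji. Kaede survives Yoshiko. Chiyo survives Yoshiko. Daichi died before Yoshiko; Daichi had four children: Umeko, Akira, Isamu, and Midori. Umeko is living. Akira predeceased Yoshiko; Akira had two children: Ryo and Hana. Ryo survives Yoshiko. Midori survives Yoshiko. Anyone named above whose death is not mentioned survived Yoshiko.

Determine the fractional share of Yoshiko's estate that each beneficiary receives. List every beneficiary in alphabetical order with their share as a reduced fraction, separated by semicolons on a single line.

Chiyo 1/5; Emiko 1/15; Hana 1/30; Isamu 1/15; Kaede 1/60; Kenji 1/60; Midori 1/15; Reiko 1/5; Ryo 1/30; Satoshi 1/30; Takeshi 1/5; Umeko 1/15

There is no surviving spouse, so the entire estate passes to Yoshiko's descendants per capita at each generation.
At generation 1 (Reiko, Takeshi, Sachiko, Chiyo, Daichi) there are 5 shares of (1)/5 = 1/5 each.
Living: Reiko, Takeshi, and Chiyo — each takes 1/5.
Deceased: Sachiko and Daichi. Their combined 2/5 is pooled and carried to generation 2.
At generation 2 (Emiko, Mariko, Umeko, Akira, Isamu, Midori) there are 6 shares of (2/5)/6 = 1/15 each.
Living: Emiko, Umeko, Isamu, and Midori — each takes 1/15.
Deceased: Mariko and Akira. Their combined 2/15 is pooled and carried to generation 3.
At generation 3 (Satoshi, Noboru, Ryo, Hana) there are 4 shares of (2/15)/4 = 1/30 each.
Living: Satoshi, Ryo, and Hana — each takes 1/30.
Deceased: Noboru. That 1/30 share is carried to generation 4.
At generation 4 (Kaede, Kenji) there are 2 shares of (1/30)/2 = 1/60 each.
Living: Kaede and Kenji — each takes 1/60.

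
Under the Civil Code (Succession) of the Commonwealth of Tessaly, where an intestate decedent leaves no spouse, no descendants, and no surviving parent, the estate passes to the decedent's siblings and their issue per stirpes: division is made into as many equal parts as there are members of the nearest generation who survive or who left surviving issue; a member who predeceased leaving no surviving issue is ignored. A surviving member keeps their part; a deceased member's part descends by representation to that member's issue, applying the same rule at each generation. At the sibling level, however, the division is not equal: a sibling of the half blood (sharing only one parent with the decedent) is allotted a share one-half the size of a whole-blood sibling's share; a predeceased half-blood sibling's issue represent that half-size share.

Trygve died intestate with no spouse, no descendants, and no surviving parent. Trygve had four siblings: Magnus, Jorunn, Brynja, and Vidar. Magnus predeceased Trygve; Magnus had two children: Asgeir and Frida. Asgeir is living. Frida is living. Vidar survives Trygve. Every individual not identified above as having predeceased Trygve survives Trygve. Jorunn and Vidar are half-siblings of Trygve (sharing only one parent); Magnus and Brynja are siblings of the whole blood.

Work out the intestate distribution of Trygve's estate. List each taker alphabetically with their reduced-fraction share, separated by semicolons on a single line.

No spouse, descendants, or parent survives, so the estate passes to Trygve's siblings per stirpes.
Half-blood siblings count for one-half the weight of whole-blood siblings at the initial division.
Dividing 1 in proportion to weights (total weight 3): Magnus (weight 1) → 1/3; Jorunn (weight 1/2) → 1/6; Brynja (weight 1) → 1/3; Vidar (weight 1/2) → 1/6.
Magnus predeceased; the 1/3 allotted to Magnus's branch passes to Magnus's issue by representation.
The 1/3 is divided into 2 equal shares of 1/6 among Asgeir, Frida.
Asgeir is living and takes 1/6.
Frida is living and takes 1/6.
Jorunn is living and takes 1/6.
Brynja is living and takes 1/3.
Vidar is living and takes 1/6.

Asgeir 1/6; Brynja 1/3; Frida 1/6; Jorunn 1/6; Vidar 1/6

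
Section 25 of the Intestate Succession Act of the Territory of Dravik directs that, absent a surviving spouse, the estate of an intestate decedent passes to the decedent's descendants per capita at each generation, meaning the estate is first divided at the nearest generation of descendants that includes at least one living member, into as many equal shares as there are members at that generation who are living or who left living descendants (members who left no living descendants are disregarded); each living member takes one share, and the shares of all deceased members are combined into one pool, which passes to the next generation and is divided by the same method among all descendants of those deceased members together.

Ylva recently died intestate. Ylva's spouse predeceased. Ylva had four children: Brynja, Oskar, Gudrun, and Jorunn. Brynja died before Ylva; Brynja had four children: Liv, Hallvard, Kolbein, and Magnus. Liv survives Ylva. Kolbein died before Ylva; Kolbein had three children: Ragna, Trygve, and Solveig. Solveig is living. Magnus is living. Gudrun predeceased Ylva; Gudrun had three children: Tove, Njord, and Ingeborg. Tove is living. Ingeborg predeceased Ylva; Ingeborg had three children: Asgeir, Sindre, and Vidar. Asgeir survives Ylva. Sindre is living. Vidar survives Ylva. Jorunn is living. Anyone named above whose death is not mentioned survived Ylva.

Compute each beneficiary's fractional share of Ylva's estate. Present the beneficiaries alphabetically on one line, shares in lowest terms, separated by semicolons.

There is no surviving spouse, so the entire estate passes to Ylva's descendants per capita at each generation.
At generation 1 (Brynja, Oskar, Gudrun, Jorunn) there are 4 shares of (1)/4 = 1/4 each.
Living: Oskar and Jorunn — each takes 1/4.
Deceased: Brynja and Gudrun. Their combined 1/2 is pooled and carried to generation 2.
At generation 2 (Liv, Hallvard, Kolbein, Magnus, Tove, Njord, Ingeborg) there are 7 shares of (1/2)/7 = 1/14 each.
Living: Liv, Hallvard, Magnus, Tove, and Njord — each takes 1/14.
Deceased: Kolbein and Ingeborg. Their combined 1/7 is pooled and carried to generation 3.
At generation 3 (Ragna, Trygve, Solveig, Asgeir, Sindre, Vidar) there are 6 shares of (1/7)/6 = 1/42 each.
Living: Ragna, Trygve, Solveig, Asgeir, Sindre, and Vidar — each takes 1/42.

Asgeir 1/42; Hallvard 1/14; Jorunn 1/4; Liv 1/14; Magnus 1/14; Njord 1/14; Oskar 1/4; Ragna 1/42; Sindre 1/42; Solveig 1/42; Tove 1/14; Trygve 1/42; Vidar 1/42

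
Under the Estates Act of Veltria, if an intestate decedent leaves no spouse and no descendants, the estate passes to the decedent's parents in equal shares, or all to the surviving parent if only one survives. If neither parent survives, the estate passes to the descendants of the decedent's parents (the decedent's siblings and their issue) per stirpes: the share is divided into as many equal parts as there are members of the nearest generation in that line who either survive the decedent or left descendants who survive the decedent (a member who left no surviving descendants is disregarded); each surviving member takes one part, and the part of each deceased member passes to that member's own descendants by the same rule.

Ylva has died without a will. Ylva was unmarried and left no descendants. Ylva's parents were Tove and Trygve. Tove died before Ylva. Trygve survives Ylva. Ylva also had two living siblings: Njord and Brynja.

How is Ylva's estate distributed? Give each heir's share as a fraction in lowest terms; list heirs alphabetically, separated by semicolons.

Trygve 1

Only one parent, Trygve, survives, so Trygve takes the entire estate. The siblings take nothing because a surviving parent has priority.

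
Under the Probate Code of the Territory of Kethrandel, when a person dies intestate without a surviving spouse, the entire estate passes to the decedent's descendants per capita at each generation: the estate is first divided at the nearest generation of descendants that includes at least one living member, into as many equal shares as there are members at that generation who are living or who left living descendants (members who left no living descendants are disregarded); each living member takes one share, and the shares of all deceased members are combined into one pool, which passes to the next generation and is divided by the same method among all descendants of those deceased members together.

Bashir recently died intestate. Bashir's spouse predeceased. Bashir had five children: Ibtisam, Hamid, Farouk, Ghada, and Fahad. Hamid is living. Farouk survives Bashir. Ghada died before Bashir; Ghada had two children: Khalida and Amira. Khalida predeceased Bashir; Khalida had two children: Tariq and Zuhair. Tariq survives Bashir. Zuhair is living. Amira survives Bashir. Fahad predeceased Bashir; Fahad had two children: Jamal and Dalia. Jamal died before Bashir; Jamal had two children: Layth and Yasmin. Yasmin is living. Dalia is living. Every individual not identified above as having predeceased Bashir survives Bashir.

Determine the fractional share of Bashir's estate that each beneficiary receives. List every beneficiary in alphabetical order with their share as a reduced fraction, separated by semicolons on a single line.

Amira 1/10; Dalia 1/10; Farouk 1/5; Hamid 1/5; Ibtisam 1/5; Layth 1/20; Tariq 1/20; Yasmin 1/20; Zuhair 1/20

There is no surviving spouse, so the entire estate passes to Bashir's descendants per capita at each generation.
At generation 1 (Ibtisam, Hamid, Farouk, Ghada, Fahad) there are 5 shares of (1)/5 = 1/5 each.
Living: Ibtisam, Hamid, and Farouk — each takes 1/5.
Deceased: Ghada and Fahad. Their combined 2/5 is pooled and carried to generation 2.
At generation 2 (Khalida, Amira, Jamal, Dalia) there are 4 shares of (2/5)/4 = 1/10 each.
Living: Amira and Dalia — each takes 1/10.
Deceased: Khalida and Jamal. Their combined 1/5 is pooled and carried to generation 3.
At generation 3 (Tariq, Zuhair, Layth, Yasmin) there are 4 shares of (1/5)/4 = 1/20 each.
Living: Tariq, Zuhair, Layth, and Yasmin — each takes 1/20.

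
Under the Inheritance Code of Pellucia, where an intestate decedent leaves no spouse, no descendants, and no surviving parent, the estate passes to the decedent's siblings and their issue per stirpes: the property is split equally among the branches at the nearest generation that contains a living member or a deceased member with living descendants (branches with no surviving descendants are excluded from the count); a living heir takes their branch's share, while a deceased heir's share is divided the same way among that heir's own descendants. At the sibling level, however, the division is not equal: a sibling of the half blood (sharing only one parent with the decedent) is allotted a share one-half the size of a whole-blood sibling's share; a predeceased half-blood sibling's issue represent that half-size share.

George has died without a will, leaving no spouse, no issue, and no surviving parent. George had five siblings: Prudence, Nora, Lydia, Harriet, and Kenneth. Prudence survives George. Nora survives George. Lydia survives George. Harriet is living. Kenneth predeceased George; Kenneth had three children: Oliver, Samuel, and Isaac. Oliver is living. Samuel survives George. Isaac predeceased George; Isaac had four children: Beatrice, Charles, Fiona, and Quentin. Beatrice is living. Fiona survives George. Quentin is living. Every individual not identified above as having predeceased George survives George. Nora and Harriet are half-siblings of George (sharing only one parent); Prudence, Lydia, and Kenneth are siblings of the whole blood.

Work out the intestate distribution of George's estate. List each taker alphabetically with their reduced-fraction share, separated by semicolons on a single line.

No spouse, descendants, or parent survives, so the estate passes to George's siblings per stirpes.
Half-blood siblings count for one-half the weight of whole-blood siblings at the initial division.
Dividing 1 in proportion to weights (total weight 4): Prudence (weight 1) → 1/4; Nora (weight 1/2) → 1/8; Lydia (weight 1) → 1/4; Harriet (weight 1/2) → 1/8; Kenneth (weight 1) → 1/4.
Prudence is living and takes 1/4.
Nora is living and takes 1/8.
Lydia is living and takes 1/4.
Harriet is living and takes 1/8.
Kenneth predeceased; the 1/4 allotted to Kenneth's branch passes to Kenneth's issue by representation.
The 1/4 is divided into 3 equal shares of 1/12 among Oliver, Samuel, Isaac.
Oliver is living and takes 1/12.
Samuel is living and takes 1/12.
Isaac predeceased; the 1/12 allotted to Isaac's branch passes to Isaac's issue by representation.
The 1/12 is divided into 4 equal shares of 1/48 among Beatrice, Charles, Fiona, Quentin.
Beatrice is living and takes 1/48.
Charles is living and takes 1/48.
Fiona is living and takes 1/48.
Quentin is living and takes 1/48.

Beatrice 1/48; Charles 1/48; Fiona 1/48; Harriet 1/8; Lydia 1/4; Nora 1/8; Oliver 1/12; Prudence 1/4; Quentin 1/48; Samuel 1/12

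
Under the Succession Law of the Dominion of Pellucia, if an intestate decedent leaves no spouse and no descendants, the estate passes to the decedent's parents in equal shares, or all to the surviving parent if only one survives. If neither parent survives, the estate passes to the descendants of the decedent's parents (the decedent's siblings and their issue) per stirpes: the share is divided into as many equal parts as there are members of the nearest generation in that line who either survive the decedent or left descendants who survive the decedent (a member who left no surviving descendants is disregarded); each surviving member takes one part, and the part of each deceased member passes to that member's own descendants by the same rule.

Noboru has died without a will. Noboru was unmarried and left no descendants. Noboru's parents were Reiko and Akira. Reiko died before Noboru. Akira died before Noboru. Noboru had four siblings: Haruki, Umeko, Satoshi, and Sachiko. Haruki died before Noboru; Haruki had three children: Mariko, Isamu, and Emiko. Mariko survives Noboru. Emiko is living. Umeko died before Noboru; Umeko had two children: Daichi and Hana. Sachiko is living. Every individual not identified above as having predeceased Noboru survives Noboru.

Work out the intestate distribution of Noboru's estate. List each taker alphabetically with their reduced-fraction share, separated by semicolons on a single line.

Daichi 1/8; Emiko 1/12; Hana 1/8; Isamu 1/12; Mariko 1/12; Sachiko 1/4; Satoshi 1/4

Neither parent survives and there are no descendants, so the estate passes to Noboru's siblings and their issue per stirpes.
The estate is divided into 4 equal shares of 1/4 among Haruki, Umeko, Satoshi, Sachiko.
Haruki predeceased; the 1/4 allotted to Haruki's branch passes to Haruki's issue by representation.
The 1/4 is divided into 3 equal shares of 1/12 among Mariko, Isamu, Emiko.
Mariko is living and takes 1/12.
Isamu is living and takes 1/12.
Emiko is living and takes 1/12.
Umeko predeceased; the 1/4 allotted to Umeko's branch passes to Umeko's issue by representation.
The 1/4 is divided into 2 equal shares of 1/8 among Daichi, Hana.
Daichi is living and takes 1/8.
Hana is living and takes 1/8.
Satoshi is living and takes 1/4.
Sachiko is living and takes 1/4.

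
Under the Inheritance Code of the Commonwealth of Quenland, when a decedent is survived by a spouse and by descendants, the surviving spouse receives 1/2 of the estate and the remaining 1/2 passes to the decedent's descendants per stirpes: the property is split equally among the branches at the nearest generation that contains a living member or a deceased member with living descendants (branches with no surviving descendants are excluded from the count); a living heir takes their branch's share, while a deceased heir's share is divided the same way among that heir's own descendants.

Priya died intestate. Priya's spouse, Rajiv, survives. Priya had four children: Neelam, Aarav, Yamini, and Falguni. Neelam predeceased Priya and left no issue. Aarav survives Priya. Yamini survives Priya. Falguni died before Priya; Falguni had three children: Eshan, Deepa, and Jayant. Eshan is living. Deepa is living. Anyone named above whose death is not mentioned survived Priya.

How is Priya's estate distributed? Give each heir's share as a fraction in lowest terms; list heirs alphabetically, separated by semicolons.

Aarav 1/6; Deepa 1/18; Eshan 1/18; Jayant 1/18; Rajiv 1/2; Yamini 1/6

Rajiv, as surviving spouse, takes 1/2.
The remaining 1/2 passes to Priya's descendants per stirpes.
Neelam left no surviving issue, so that branch lapses and is disregarded.
The 1/2 is divided into 3 equal shares of 1/6 among Aarav, Yamini, Falguni.
Aarav is living and takes 1/6.
Yamini is living and takes 1/6.
Falguni predeceased; the 1/6 allotted to Falguni's branch passes to Falguni's issue by representation.
The 1/6 is divided into 3 equal shares of 1/18 among Eshan, Deepa, Jayant.
Eshan is living and takes 1/18.
Deepa is living and takes 1/18.
Jayant is living and takes 1/18.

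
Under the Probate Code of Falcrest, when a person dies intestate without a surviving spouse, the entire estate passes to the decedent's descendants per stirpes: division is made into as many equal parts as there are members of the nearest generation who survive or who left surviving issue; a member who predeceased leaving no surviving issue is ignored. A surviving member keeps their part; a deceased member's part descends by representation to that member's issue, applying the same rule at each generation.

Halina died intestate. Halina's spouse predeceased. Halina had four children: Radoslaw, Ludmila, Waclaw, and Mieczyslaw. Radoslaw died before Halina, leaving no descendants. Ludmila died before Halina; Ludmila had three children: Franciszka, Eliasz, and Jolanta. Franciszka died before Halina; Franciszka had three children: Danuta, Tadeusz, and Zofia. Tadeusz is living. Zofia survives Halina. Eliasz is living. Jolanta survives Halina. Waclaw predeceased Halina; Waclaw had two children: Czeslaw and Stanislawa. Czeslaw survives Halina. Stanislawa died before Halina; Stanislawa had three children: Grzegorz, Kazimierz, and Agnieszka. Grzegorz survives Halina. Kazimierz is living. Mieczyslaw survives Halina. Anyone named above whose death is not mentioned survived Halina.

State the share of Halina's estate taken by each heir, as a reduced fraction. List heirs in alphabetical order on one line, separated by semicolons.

There is no surviving spouse, so the entire estate passes to Halina's descendants per stirpes.
Radoslaw left no surviving issue, so that branch lapses and is disregarded.
The estate is divided into 3 equal shares of 1/3 among Ludmila, Waclaw, Mieczyslaw.
Ludmila predeceased; the 1/3 allotted to Ludmila's branch passes to Ludmila's issue by representation.
The 1/3 is divided into 3 equal shares of 1/9 among Franciszka, Eliasz, Jolanta.
Franciszka predeceased; the 1/9 allotted to Franciszka's branch passes to Franciszka's issue by representation.
The 1/9 is divided into 3 equal shares of 1/27 among Danuta, Tadeusz, Zofia.
Danuta is living and takes 1/27.
Tadeusz is living and takes 1/27.
Zofia is living and takes 1/27.
Eliasz is living and takes 1/9.
Jolanta is living and takes 1/9.
Waclaw predeceased; the 1/3 allotted to Waclaw's branch passes to Waclaw's issue by representation.
The 1/3 is divided into 2 equal shares of 1/6 among Czeslaw, Stanislawa.
Czeslaw is living and takes 1/6.
Stanislawa predeceased; the 1/6 allotted to Stanislawa's branch passes to Stanislawa's issue by representation.
The 1/6 is divided into 3 equal shares of 1/18 among Grzegorz, Kazimierz, Agnieszka.
Grzegorz is living and takes 1/18.
Kazimierz is living and takes 1/18.
Agnieszka is living and takes 1/18.
Mieczyslaw is living and takes 1/3.

Agnieszka 1/18; Czeslaw 1/6; Danuta 1/27; Eliasz 1/9; Grzegorz 1/18; Jolanta 1/9; Kazimierz 1/18; Mieczyslaw 1/3; Tadeusz 1/27; Zofia 1/27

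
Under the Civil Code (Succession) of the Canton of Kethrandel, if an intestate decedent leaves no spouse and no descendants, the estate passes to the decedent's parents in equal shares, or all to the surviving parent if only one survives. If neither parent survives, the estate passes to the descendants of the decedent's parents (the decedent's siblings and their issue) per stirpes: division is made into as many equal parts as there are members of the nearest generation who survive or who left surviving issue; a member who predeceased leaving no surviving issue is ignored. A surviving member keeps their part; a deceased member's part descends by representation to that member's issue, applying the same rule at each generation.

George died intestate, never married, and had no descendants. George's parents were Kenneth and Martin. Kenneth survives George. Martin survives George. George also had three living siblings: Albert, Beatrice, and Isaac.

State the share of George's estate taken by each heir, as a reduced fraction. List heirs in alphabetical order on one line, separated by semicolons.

Kenneth 1/2; Martin 1/2

Both parents survive, so Kenneth and Martin each take 1/2. The siblings take nothing because a surviving parent has priority.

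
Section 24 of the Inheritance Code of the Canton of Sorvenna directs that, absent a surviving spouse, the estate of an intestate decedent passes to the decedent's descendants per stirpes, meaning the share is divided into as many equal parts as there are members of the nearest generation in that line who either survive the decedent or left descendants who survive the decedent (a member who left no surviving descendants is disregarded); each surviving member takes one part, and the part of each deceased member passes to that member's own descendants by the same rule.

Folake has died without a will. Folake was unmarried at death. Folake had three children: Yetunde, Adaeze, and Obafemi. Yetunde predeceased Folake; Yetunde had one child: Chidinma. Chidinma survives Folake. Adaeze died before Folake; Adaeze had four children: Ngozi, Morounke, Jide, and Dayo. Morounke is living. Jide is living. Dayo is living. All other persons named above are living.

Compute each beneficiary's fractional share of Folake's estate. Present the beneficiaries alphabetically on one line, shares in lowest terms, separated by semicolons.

There is no surviving spouse, so the entire estate passes to Folake's descendants per stirpes.
The estate is divided into 3 equal shares of 1/3 among Yetunde, Adaeze, Obafemi.
Yetunde predeceased; the 1/3 allotted to Yetunde's branch passes to Yetunde's issue by representation.
Chidinma is the sole taker at this level and receives the full 1/3.
Adaeze predeceased; the 1/3 allotted to Adaeze's branch passes to Adaeze's issue by representation.
The 1/3 is divided into 4 equal shares of 1/12 among Ngozi, Morounke, Jide, Dayo.
Ngozi is living and takes 1/12.
Morounke is living and takes 1/12.
Jide is living and takes 1/12.
Dayo is living and takes 1/12.
Obafemi is living and takes 1/3.

Chidinma 1/3; Dayo 1/12; Jide 1/12; Morounke 1/12; Ngozi 1/12; Obafemi 1/3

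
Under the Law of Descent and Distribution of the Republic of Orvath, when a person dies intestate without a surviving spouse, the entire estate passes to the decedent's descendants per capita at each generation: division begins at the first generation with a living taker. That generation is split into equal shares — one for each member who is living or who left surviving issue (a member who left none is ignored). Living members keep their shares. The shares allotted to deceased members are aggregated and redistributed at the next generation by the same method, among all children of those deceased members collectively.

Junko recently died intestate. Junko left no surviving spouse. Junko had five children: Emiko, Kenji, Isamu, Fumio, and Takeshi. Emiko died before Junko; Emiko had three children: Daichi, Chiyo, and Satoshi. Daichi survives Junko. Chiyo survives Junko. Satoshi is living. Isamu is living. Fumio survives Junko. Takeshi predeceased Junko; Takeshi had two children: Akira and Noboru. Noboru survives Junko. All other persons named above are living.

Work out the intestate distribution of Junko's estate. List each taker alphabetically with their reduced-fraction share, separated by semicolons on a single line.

Akira 2/25; Chiyo 2/25; Daichi 2/25; Fumio 1/5; Isamu 1/5; Kenji 1/5; Noboru 2/25; Satoshi 2/25

There is no surviving spouse, so the entire estate passes to Junko's descendants per capita at each generation.
At generation 1 (Emiko, Kenji, Isamu, Fumio, Takeshi) there are 5 shares of (1)/5 = 1/5 each.
Living: Kenji, Isamu, and Fumio — each takes 1/5.
Deceased: Emiko and Takeshi. Their combined 2/5 is pooled and carried to generation 2.
At generation 2 (Daichi, Chiyo, Satoshi, Akira, Noboru) there are 5 shares of (2/5)/5 = 2/25 each.
Living: Daichi, Chiyo, Satoshi, Akira, and Noboru — each takes 2/25.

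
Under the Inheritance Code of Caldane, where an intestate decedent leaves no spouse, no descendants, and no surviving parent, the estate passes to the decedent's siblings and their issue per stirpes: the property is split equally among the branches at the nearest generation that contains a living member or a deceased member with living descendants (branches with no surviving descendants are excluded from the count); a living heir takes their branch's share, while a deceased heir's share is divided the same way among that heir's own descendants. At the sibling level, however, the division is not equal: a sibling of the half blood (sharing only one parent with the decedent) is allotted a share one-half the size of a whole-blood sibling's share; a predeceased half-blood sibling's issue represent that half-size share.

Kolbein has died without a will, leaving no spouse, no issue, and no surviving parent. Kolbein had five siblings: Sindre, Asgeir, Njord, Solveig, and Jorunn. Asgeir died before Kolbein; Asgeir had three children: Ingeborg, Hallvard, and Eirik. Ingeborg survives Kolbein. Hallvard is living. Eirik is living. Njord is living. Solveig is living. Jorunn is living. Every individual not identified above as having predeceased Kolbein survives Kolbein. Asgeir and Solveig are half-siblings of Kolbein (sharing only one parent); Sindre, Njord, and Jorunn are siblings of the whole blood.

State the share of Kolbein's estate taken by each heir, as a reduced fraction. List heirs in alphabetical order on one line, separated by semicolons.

No spouse, descendants, or parent survives, so the estate passes to Kolbein's siblings per stirpes.
Half-blood siblings count for one-half the weight of whole-blood siblings at the initial division.
Dividing 1 in proportion to weights (total weight 4): Sindre (weight 1) → 1/4; Asgeir (weight 1/2) → 1/8; Njord (weight 1) → 1/4; Solveig (weight 1/2) → 1/8; Jorunn (weight 1) → 1/4.
Sindre is living and takes 1/4.
Asgeir predeceased; the 1/8 allotted to Asgeir's branch passes to Asgeir's issue by representation.
The 1/8 is divided into 3 equal shares of 1/24 among Ingeborg, Hallvard, Eirik.
Ingeborg is living and takes 1/24.
Hallvard is living and takes 1/24.
Eirik is living and takes 1/24.
Njord is living and takes 1/4.
Solveig is living and takes 1/8.
Jorunn is living and takes 1/4.

Eirik 1/24; Hallvard 1/24; Ingeborg 1/24; Jorunn 1/4; Njord 1/4; Sindre 1/4; Solveig 1/8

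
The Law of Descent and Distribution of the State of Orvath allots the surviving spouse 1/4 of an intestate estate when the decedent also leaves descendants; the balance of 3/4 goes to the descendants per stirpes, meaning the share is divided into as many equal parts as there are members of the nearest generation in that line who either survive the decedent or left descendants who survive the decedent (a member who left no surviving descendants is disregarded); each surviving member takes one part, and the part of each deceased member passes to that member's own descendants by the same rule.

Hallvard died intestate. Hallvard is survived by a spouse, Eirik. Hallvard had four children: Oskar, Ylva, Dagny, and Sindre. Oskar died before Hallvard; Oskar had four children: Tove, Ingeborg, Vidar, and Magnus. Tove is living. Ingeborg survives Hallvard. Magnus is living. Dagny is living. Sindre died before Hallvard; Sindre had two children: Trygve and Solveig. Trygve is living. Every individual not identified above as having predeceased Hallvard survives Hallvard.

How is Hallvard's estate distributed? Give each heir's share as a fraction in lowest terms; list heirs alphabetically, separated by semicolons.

Eirik, as surviving spouse, takes 1/4.
The remaining 3/4 passes to Hallvard's descendants per stirpes.
The 3/4 is divided into 4 equal shares of 3/16 among Oskar, Ylva, Dagny, Sindre.
Oskar predeceased; the 3/16 allotted to Oskar's branch passes to Oskar's issue by representation.
The 3/16 is divided into 4 equal shares of 3/64 among Tove, Ingeborg, Vidar, Magnus.
Tove is living and takes 3/64.
Ingeborg is living and takes 3/64.
Vidar is living and takes 3/64.
Magnus is living and takes 3/64.
Ylva is living and takes 3/16.
Dagny is living and takes 3/16.
Sindre predeceased; the 3/16 allotted to Sindre's branch passes to Sindre's issue by representation.
The 3/16 is divided into 2 equal shares of 3/32 among Trygve, Solveig.
Trygve is living and takes 3/32.
Solveig is living and takes 3/32.

Dagny 3/16; Eirik 1/4; Ingeborg 3/64; Magnus 3/64; Solveig 3/32; Tove 3/64; Trygve 3/32; Vidar 3/64; Ylva 3/16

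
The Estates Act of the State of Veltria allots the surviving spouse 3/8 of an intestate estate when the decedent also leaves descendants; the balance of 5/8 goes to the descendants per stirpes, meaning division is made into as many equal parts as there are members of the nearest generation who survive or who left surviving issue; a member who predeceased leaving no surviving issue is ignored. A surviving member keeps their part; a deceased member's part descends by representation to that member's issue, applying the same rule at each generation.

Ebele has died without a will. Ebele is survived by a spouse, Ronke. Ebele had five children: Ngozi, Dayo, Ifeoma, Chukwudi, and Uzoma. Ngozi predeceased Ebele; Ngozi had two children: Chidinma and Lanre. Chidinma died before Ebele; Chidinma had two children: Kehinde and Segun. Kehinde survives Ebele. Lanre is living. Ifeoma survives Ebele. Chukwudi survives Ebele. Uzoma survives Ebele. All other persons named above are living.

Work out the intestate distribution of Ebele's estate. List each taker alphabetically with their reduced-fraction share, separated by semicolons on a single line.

Ronke, as surviving spouse, takes 3/8.
The remaining 5/8 passes to Ebele's descendants per stirpes.
The 5/8 is divided into 5 equal shares of 1/8 among Ngozi, Dayo, Ifeoma, Chukwudi, Uzoma.
Ngozi predeceased; the 1/8 allotted to Ngozi's branch passes to Ngozi's issue by representation.
The 1/8 is divided into 2 equal shares of 1/16 among Chidinma, Lanre.
Chidinma predeceased; the 1/16 allotted to Chidinma's branch passes to Chidinma's issue by representation.
The 1/16 is divided into 2 equal shares of 1/32 among Kehinde, Segun.
Kehinde is living and takes 1/32.
Segun is living and takes 1/32.
Lanre is living and takes 1/16.
Dayo is living and takes 1/8.
Ifeoma is living and takes 1/8.
Chukwudi is living and takes 1/8.
Uzoma is living and takes 1/8.

Chukwudi 1/8; Dayo 1/8; Ifeoma 1/8; Kehinde 1/32; Lanre 1/16; Ronke 3/8; Segun 1/32; Uzoma 1/8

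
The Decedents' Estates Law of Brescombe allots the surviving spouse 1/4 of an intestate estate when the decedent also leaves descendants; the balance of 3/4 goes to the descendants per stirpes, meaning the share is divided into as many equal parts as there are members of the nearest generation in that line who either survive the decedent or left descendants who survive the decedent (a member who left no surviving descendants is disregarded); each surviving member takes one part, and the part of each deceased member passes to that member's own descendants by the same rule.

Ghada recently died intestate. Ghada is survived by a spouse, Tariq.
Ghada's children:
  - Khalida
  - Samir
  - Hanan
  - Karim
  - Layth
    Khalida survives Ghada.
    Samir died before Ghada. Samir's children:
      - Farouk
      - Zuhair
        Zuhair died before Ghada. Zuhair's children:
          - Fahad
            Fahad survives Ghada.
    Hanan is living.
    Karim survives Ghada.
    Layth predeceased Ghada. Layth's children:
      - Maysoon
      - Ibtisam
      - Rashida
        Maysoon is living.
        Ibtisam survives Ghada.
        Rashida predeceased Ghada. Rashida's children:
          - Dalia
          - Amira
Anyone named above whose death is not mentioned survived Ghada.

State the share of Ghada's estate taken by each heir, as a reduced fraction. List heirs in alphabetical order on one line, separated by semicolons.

Tariq, as surviving spouse, takes 1/4.
The remaining 3/4 passes to Ghada's descendants per stirpes.
The 3/4 is divided into 5 equal shares of 3/20 among Khalida, Samir, Hanan, Karim, Layth.
Khalida is living and takes 3/20.
Samir predeceased; the 3/20 allotted to Samir's branch passes to Samir's issue by representation.
The 3/20 is divided into 2 equal shares of 3/40 among Farouk, Zuhair.
Farouk is living and takes 3/40.
Zuhair predeceased; the 3/40 allotted to Zuhair's branch passes to Zuhair's issue by representation.
Fahad is the sole taker at this level and receives the full 3/40.
Hanan is living and takes 3/20.
Karim is living and takes 3/20.
Layth predeceased; the 3/20 allotted to Layth's branch passes to Layth's issue by representation.
The 3/20 is divided into 3 equal shares of 1/20 among Maysoon, Ibtisam, Rashida.
Maysoon is living and takes 1/20.
Ibtisam is living and takes 1/20.
Rashida predeceased; the 1/20 allotted to Rashida's branch passes to Rashida's issue by representation.
The 1/20 is divided into 2 equal shares of 1/40 among Dalia, Amira.
Dalia is living and takes 1/40.
Amira is living and takes 1/40.

Amira 1/40; Dalia 1/40; Fahad 3/40; Farouk 3/40; Hanan 3/20; Ibtisam 1/20; Karim 3/20; Khalida 3/20; Maysoon 1/20; Tariq 1/4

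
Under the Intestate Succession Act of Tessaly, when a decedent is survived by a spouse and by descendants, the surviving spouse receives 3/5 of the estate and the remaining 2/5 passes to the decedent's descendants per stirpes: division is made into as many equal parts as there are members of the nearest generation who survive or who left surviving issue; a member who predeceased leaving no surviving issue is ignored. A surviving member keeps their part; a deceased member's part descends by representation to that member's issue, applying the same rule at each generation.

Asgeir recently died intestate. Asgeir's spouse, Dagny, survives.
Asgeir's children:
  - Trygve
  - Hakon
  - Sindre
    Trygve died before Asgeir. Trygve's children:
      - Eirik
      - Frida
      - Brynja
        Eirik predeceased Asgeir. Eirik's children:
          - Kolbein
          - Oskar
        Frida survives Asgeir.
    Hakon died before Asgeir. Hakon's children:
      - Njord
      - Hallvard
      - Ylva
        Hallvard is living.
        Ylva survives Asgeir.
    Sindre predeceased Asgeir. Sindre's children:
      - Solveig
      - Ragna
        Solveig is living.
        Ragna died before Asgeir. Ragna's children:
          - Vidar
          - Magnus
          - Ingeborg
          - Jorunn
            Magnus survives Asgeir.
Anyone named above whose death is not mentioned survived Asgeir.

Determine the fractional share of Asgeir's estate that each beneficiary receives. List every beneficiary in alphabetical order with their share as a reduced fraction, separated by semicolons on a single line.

Brynja 2/45; Dagny 3/5; Frida 2/45; Hallvard 2/45; Ingeborg 1/60; Jorunn 1/60; Kolbein 1/45; Magnus 1/60; Njord 2/45; Oskar 1/45; Solveig 1/15; Vidar 1/60; Ylva 2/45

Dagny, as surviving spouse, takes 3/5.
The remaining 2/5 passes to Asgeir's descendants per stirpes.
The 2/5 is divided into 3 equal shares of 2/15 among Trygve, Hakon, Sindre.
Trygve predeceased; the 2/15 allotted to Trygve's branch passes to Trygve's issue by representation.
The 2/15 is divided into 3 equal shares of 2/45 among Eirik, Frida, Brynja.
Eirik predeceased; the 2/45 allotted to Eirik's branch passes to Eirik's issue by representation.
The 2/45 is divided into 2 equal shares of 1/45 among Kolbein, Oskar.
Kolbein is living and takes 1/45.
Oskar is living and takes 1/45.
Frida is living and takes 2/45.
Brynja is living and takes 2/45.
Hakon predeceased; the 2/15 allotted to Hakon's branch passes to Hakon's issue by representation.
The 2/15 is divided into 3 equal shares of 2/45 among Njord, Hallvard, Ylva.
Njord is living and takes 2/45.
Hallvard is living and takes 2/45.
Ylva is living and takes 2/45.
Sindre predeceased; the 2/15 allotted to Sindre's branch passes to Sindre's issue by representation.
The 2/15 is divided into 2 equal shares of 1/15 among Solveig, Ragna.
Solveig is living and takes 1/15.
Ragna predeceased; the 1/15 allotted to Ragna's branch passes to Ragna's issue by representation.
The 1/15 is divided into 4 equal shares of 1/60 among Vidar, Magnus, Ingeborg, Jorunn.
Vidar is living and takes 1/60.
Magnus is living and takes 1/60.
Ingeborg is living and takes 1/60.
Jorunn is living and takes 1/60.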